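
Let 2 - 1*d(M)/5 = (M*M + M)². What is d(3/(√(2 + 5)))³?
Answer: -364274000/117649 - 180630000*√7/117649 ≈ -7158.4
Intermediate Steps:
d(M) = 10 - 5*(M + M²)² (d(M) = 10 - 5*(M*M + M)² = 10 - 5*(M² + M)² = 10 - 5*(M + M²)²)
d(3/(√(2 + 5)))³ = (10 - 5*(3/(√(2 + 5)))²*(1 + 3/(√(2 + 5)))²)³ = (10 - 5*(3/(√7))²*(1 + 3/(√7))²)³ = (10 - 5*(3*(√7/7))²*(1 + 3*(√7/7))²)³ = (10 - 5*(3*√7/7)²*(1 + 3*√7/7)²)³ = (10 - 5*9/7*(1 + 3*√7/7)²)³ = (10 - 45*(1 + 3*√7/7)²/7)³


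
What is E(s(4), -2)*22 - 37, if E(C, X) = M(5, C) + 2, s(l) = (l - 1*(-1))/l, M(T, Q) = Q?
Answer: 69/2 ≈ 34.500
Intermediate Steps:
s(l) = (1 + l)/l (s(l) = (l + 1)/l = (1 + l)/l)
E(C, X) = 2 + C (E(C, X) = C + 2 = 2 + C)
E(s(4), -2)*22 - 37 = (2 + (1 + 4)/4)*22 - 37 = (2 + (1/4)*5)*22 - 37 = (2 + 5/4)*22 - 37 = (13/4)*22 - 37 = 143/2 - 37 = 69/2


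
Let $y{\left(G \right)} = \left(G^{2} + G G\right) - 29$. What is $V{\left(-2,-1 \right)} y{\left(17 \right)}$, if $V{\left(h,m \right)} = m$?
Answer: $-549$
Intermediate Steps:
$y{\left(G \right)} = -29 + 2 G^{2}$ ($y{\left(G \right)} = \left(G^{2} + G^{2}\right) - 29 = 2 G^{2} - 29 = -29 + 2 G^{2}$)
$V{\left(-2,-1 \right)} y{\left(17 \right)} = - (-29 + 2 \cdot 17^{2}) = - (-29 + 2 \cdot 289) = - (-29 + 578) = \left(-1\right) 549 = -549$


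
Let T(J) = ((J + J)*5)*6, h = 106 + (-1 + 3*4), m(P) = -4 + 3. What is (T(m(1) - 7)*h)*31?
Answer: -1740960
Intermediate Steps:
m(P) = -1
h = 117 (h = 106 + (-1 + 12) = 106 + 11 = 117)
T(J) = 60*J (T(J) = ((2*J)*5)*6 = (10*J)*6 = 60*J)
(T(m(1) - 7)*h)*31 = ((60*(-1 - 7))*117)*31 = ((60*(-8))*117)*31 = -480*117*31 = -56160*31 = -1740960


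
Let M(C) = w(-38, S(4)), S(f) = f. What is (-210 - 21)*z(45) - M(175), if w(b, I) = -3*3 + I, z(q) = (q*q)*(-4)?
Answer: 1871105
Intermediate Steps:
z(q) = -4*q² (z(q) = q²*(-4) = -4*q²)
w(b, I) = -9 + I
M(C) = -5 (M(C) = -9 + 4 = -5)
(-210 - 21)*z(45) - M(175) = (-210 - 21)*(-4*45²) - 1*(-5) = -(-924)*2025 + 5 = -231*(-8100) + 5 = 1871100 + 5 = 1871105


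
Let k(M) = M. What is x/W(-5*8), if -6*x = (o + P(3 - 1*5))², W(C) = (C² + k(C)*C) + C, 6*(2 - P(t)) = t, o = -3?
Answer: -1/42660 ≈ -2.3441e-5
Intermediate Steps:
P(t) = 2 - t/6
W(C) = C + 2*C² (W(C) = (C² + C*C) + C = (C² + C²) + C = 2*C² + C = C + 2*C²)
x = -2/27 (x = -(-3 + (2 - (3 - 1*5)/6))²/6 = -(-3 + (2 - (3 - 5)/6))²/6 = -(-3 + (2 - ⅙*(-2)))²/6 = -(-3 + (2 + ⅓))²/6 = -(-3 + 7/3)²/6 = -(-⅔)²/6 = -⅙*4/9 = -2/27 ≈ -0.074074)
x/W(-5*8) = -2*(-1/(40*(1 + 2*(-5*8))))/27 = -2*(-1/(40*(1 + 2*(-40))))/27 = -2*(-1/(40*(1 - 80)))/27 = -2/(27*((-40*(-79)))) = -2/27/3160 = -2/27*1/3160 = -1/42660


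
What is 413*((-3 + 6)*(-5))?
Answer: -6195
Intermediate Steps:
413*((-3 + 6)*(-5)) = 413*(3*(-5)) = 413*(-15) = -6195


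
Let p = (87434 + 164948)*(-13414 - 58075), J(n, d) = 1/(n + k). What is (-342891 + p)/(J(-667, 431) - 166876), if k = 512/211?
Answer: 2530062804390025/23400187311 ≈ 1.0812e+5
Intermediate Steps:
k = 512/211 (k = 512*(1/211) = 512/211 ≈ 2.4265)
J(n, d) = 1/(512/211 + n) (J(n, d) = 1/(n + 512/211) = 1/(512/211 + n))
p = -18042536798 (p = 252382*(-71489) = -18042536798)
(-342891 + p)/(J(-667, 431) - 166876) = (-342891 - 18042536798)/(211/(512 + 211*(-667)) - 166876) = -18042879689/(211/(512 - 140737) - 166876) = -18042879689/(211/(-140225) - 166876) = -18042879689/(211*(-1/140225) - 166876) = -18042879689/(-211/140225 - 166876) = -18042879689/(-23400187311/140225) = -18042879689*(-140225/23400187311) = 2530062804390025/23400187311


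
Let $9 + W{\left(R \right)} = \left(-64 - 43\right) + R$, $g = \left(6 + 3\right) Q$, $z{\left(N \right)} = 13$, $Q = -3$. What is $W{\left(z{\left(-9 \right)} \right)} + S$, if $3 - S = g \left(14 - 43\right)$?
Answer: $-883$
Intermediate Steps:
$g = -27$ ($g = \left(6 + 3\right) \left(-3\right) = 9 \left(-3\right) = -27$)
$S = -780$ ($S = 3 - - 27 \left(14 - 43\right) = 3 - \left(-27\right) \left(-29\right) = 3 - 783 = -780$)
$W{\left(R \right)} = -116 + R$ ($W{\left(R \right)} = -9 + \left(\left(-64 - 43\right) + R\right) = -9 + \left(-107 + R\right) = -116 + R$)
$W{\left(z{\left(-9 \right)} \right)} + S = \left(-116 + 13\right) - 780 = -103 - 780 = -883$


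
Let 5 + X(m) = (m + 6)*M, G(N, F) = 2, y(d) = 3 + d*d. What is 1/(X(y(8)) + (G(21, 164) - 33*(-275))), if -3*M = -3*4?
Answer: 1/9364 ≈ 0.00010679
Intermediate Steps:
M = 4 (M = -(-1)*4 = -⅓*(-12) = 4)
y(d) = 3 + d²
X(m) = 19 + 4*m (X(m) = -5 + (m + 6)*4 = -5 + (6 + m)*4 = -5 + (24 + 4*m) = 19 + 4*m)
1/(X(y(8)) + (G(21, 164) - 33*(-275))) = 1/((19 + 4*(3 + 8²)) + (2 - 33*(-275))) = 1/((19 + 4*(3 + 64)) + (2 + 9075)) = 1/((19 + 4*67) + 9077) = 1/((19 + 268) + 9077) = 1/(287 + 9077) = 1/9364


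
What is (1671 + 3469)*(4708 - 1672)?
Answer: 15605040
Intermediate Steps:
(1671 + 3469)*(4708 - 1672) = 5140*3036 = 15605040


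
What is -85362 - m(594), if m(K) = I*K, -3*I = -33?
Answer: -91896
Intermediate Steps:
I = 11 (I = -1/3*(-33) = 11)
m(K) = 11*K
-85362 - m(594) = -85362 - 11*594 = -85362 - 1*6534 = -85362 - 6534 = -91896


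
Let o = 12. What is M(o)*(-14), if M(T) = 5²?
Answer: -350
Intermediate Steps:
M(T) = 25
M(o)*(-14) = 25*(-14) = -350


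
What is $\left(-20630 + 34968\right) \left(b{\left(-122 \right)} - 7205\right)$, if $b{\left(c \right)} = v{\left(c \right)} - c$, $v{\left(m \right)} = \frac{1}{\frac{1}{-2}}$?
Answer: $-101584730$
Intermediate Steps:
$v{\left(m \right)} = -2$ ($v{\left(m \right)} = \frac{1}{- \frac{1}{2}} = -2$)
$b{\left(c \right)} = -2 - c$
$\left(-20630 + 34968\right) \left(b{\left(-122 \right)} - 7205\right) = \left(-20630 + 34968\right) \left(\left(-2 - -122\right) - 7205\right) = 14338 \left(\left(-2 + 122\right) - 7205\right) = 14338 \left(120 - 7205\right) = 14338 \left(-7085\right) = -101584730$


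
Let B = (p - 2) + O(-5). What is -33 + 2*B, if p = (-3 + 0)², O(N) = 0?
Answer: -19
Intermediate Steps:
p = 9 (p = (-3)² = 9)
B = 7 (B = (9 - 2) + 0 = 7 + 0 = 7)
-33 + 2*B = -33 + 2*7 = -33 + 14 = -19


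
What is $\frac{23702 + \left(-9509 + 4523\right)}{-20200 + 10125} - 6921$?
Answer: $- \frac{69747791}{10075} \approx -6922.9$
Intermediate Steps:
$\frac{23702 + \left(-9509 + 4523\right)}{-20200 + 10125} - 6921 = \frac{23702 - 4986}{-10075} - 6921 = 18716 \left(- \frac{1}{10075}\right) - 6921 = - \frac{18716}{10075} - 6921 = - \frac{69747791}{10075}$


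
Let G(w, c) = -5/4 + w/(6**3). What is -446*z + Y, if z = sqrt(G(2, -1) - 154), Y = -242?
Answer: -242 - 223*I*sqrt(50298)/9 ≈ -242.0 - 5557.0*I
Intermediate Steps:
G(w, c) = -5/4 + w/216 (G(w, c) = -5*1/4 + w/216 = -5/4 + w*(1/216) = -5/4 + w/216)
z = I*sqrt(50298)/18 (z = sqrt((-5/4 + (1/216)*2) - 154) = sqrt((-5/4 + 1/108) - 154) = sqrt(-67/54 - 154) = sqrt(-8383/54) = I*sqrt(50298)/18 ≈ 12.46*I)
-446*z + Y = -223*I*sqrt(50298)/9 - 242 = -242 - 223*I*sqrt(50298)/9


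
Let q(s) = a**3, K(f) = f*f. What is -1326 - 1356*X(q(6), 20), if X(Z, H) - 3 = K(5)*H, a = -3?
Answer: -683394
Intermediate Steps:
K(f) = f**2
q(s) = -27 (q(s) = (-3)**3 = -27)
X(Z, H) = 3 + 25*H (X(Z, H) = 3 + 5**2*H = 3 + 25*H)
-1326 - 1356*X(q(6), 20) = -1326 - 1356*(3 + 25*20) = -1326 - 1356*(3 + 500) = -1326 - 1356*503 = -1326 - 682068 = -683394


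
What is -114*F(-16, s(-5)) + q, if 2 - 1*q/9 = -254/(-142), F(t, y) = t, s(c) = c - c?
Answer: 129639/71 ≈ 1825.9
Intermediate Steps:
s(c) = 0
q = 135/71 (q = 18 - (-2286)/(-142) = 18 - (-2286)*(-1)/142 = 18 - 9*127/71 = 18 - 1143/71 = 135/71 ≈ 1.9014)
-114*F(-16, s(-5)) + q = -114*(-16) + 135/71 = 1824 + 135/71 = 129639/71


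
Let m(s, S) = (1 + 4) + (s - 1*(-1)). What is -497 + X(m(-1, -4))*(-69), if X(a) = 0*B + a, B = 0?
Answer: -842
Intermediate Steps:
m(s, S) = 6 + s (m(s, S) = 5 + (s + 1) = 5 + (1 + s) = 6 + s)
X(a) = a (X(a) = 0*0 + a = 0 + a = a)
-497 + X(m(-1, -4))*(-69) = -497 + (6 - 1)*(-69) = -497 + 5*(-69) = -497 - 345 = -842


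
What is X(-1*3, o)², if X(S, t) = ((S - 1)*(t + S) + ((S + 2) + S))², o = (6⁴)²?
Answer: 2037407539958630629244932096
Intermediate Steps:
o = 1679616 (o = 1296² = 1679616)
X(S, t) = (2 + 2*S + (-1 + S)*(S + t))² (X(S, t) = ((-1 + S)*(S + t) + ((2 + S) + S))² = ((-1 + S)*(S + t) + (2 + 2*S))² = (2 + 2*S + (-1 + S)*(S + t))²)
X(-1*3, o)² = ((2 - 1*3 + (-1*3)² - 1*1679616 - 1*3*1679616)²)² = ((2 - 3 + (-3)² - 1679616 - 3*1679616)²)² = ((2 - 3 + 9 - 1679616 - 5038848)²)² = ((-6718456)²)² = 45137651023936² = 2037407539958630629244932096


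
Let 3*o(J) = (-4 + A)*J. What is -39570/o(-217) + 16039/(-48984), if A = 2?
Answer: -2910925783/10629528 ≈ -273.85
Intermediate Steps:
o(J) = -2*J/3 (o(J) = ((-4 + 2)*J)/3 = (-2*J)/3 = -2*J/3)
-39570/o(-217) + 16039/(-48984) = -39570/((-⅔*(-217))) + 16039/(-48984) = -39570/434/3 + 16039*(-1/48984) = -39570*3/434 - 16039/48984 = -59355/217 - 16039/48984 = -2910925783/10629528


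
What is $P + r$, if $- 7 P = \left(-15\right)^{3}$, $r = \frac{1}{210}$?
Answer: $\frac{101251}{210} \approx 482.15$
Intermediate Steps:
$r = \frac{1}{210} \approx 0.0047619$
$P = \frac{3375}{7}$ ($P = - \frac{\left(-15\right)^{3}}{7} = \left(- \frac{1}{7}\right) \left(-3375\right) = \frac{3375}{7} \approx 482.14$)
$P + r = \frac{3375}{7} + \frac{1}{210} = \frac{101251}{210}$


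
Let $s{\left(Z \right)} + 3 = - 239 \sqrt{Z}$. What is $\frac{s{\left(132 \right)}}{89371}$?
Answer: $- \frac{3}{89371} - \frac{478 \sqrt{33}}{89371} \approx -0.030758$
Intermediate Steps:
$s{\left(Z \right)} = -3 - 239 \sqrt{Z}$
$\frac{s{\left(132 \right)}}{89371} = \frac{-3 - 239 \sqrt{132}}{89371} = \left(-3 - 239 \cdot 2 \sqrt{33}\right) \frac{1}{89371} = \left(-3 - 478 \sqrt{33}\right) \frac{1}{89371} = - \frac{3}{89371} - \frac{478 \sqrt{33}}{89371}$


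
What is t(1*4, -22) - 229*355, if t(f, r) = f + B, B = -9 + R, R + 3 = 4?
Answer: -81299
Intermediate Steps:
R = 1 (R = -3 + 4 = 1)
B = -8 (B = -9 + 1 = -8)
t(f, r) = -8 + f (t(f, r) = f - 8 = -8 + f)
t(1*4, -22) - 229*355 = (-8 + 1*4) - 229*355 = (-8 + 4) - 81295 = -4 - 81295 = -81299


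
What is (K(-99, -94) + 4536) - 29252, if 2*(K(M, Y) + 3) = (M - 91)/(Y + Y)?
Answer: -4647077/188 ≈ -24719.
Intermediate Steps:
K(M, Y) = -3 + (-91 + M)/(4*Y) (K(M, Y) = -3 + ((M - 91)/(Y + Y))/2 = -3 + ((-91 + M)/((2*Y)))/2 = -3 + ((-91 + M)*(1/(2*Y)))/2 = -3 + ((-91 + M)/(2*Y))/2 = -3 + (-91 + M)/(4*Y))
(K(-99, -94) + 4536) - 29252 = ((1/4)*(-91 - 99 - 12*(-94))/(-94) + 4536) - 29252 = ((1/4)*(-1/94)*(-91 - 99 + 1128) + 4536) - 29252 = ((1/4)*(-1/94)*938 + 4536) - 29252 = (-469/188 + 4536) - 29252 = 852299/188 - 29252 = -4647077/188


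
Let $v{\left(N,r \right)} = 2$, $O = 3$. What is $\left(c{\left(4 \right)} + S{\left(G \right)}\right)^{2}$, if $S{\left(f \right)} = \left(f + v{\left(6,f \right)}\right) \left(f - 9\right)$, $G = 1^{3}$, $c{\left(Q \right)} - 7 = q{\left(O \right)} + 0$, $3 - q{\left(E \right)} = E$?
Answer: $289$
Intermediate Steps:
$q{\left(E \right)} = 3 - E$
$c{\left(Q \right)} = 7$ ($c{\left(Q \right)} = 7 + \left(\left(3 - 3\right) + 0\right) = 7 + \left(0 + 0\right) = 7 + 0 = 7$)
$G = 1$
$S{\left(f \right)} = \left(-9 + f\right) \left(2 + f\right)$ ($S{\left(f \right)} = \left(f + 2\right) \left(f - 9\right) = \left(2 + f\right) \left(-9 + f\right) = \left(-9 + f\right) \left(2 + f\right)$)
$\left(c{\left(4 \right)} + S{\left(G \right)}\right)^{2} = \left(7 - \left(25 - 1\right)\right)^{2} = \left(7 - 24\right)^{2} = \left(-17\right)^{2} = 289$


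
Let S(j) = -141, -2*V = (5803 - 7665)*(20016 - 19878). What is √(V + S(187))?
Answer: √128337 ≈ 358.24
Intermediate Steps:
V = 128478 (V = -(5803 - 7665)*(20016 - 19878)/2 = -(-931)*138 = -½*(-256956) = 128478)
√(V + S(187)) = √(128478 - 141) = √128337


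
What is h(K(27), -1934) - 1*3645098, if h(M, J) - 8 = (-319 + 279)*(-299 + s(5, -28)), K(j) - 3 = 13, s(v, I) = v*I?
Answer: -3627530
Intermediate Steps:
s(v, I) = I*v
K(j) = 16 (K(j) = 3 + 13 = 16)
h(M, J) = 17568 (h(M, J) = 8 + (-319 + 279)*(-299 - 28*5) = 8 - 40*(-299 - 140) = 8 - 40*(-439) = 8 + 17560 = 17568)
h(K(27), -1934) - 1*3645098 = 17568 - 1*3645098 = 17568 - 3645098 = -3627530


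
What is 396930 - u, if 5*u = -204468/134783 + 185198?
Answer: 22048703944/61265 ≈ 3.5989e+5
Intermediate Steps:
u = 2269212506/61265 (u = (-204468/134783 + 185198)/5 = (-204468*1/134783 + 185198)/5 = (-18588/12253 + 185198)/5 = (1/5)*(2269212506/12253) = 2269212506/61265 ≈ 37039.)
396930 - u = 396930 - 1*2269212506/61265 = 396930 - 2269212506/61265 = 22048703944/61265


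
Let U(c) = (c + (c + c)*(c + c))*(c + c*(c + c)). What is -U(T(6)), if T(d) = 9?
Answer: -56943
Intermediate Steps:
U(c) = (c + 2*c²)*(c + 4*c²) (U(c) = (c + (2*c)*(2*c))*(c + c*(2*c)) = (c + 4*c²)*(c + 2*c²) = (c + 2*c²)*(c + 4*c²))
-U(T(6)) = -9²*(1 + 6*9 + 8*9²) = -81*(1 + 54 + 8*81) = -81*(1 + 54 + 648) = -81*703 = -1*56943 = -56943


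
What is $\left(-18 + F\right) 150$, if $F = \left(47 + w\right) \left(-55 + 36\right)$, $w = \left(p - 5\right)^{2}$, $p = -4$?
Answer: $-367500$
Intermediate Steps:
$w = 81$ ($w = \left(-4 - 5\right)^{2} = \left(-9\right)^{2} = 81$)
$F = -2432$ ($F = \left(47 + 81\right) \left(-55 + 36\right) = 128 \left(-19\right) = -2432$)
$\left(-18 + F\right) 150 = \left(-18 - 2432\right) 150 = \left(-2450\right) 150 = -367500$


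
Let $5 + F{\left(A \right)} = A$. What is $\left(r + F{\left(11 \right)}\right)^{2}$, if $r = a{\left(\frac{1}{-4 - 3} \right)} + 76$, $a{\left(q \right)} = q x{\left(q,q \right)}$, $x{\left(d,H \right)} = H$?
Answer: $\frac{16152361}{2401} \approx 6727.3$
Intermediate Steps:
$F{\left(A \right)} = -5 + A$
$a{\left(q \right)} = q^{2}$ ($a{\left(q \right)} = q q = q^{2}$)
$r = \frac{3725}{49}$ ($r = \left(\frac{1}{-4 - 3}\right)^{2} + 76 = \left(\frac{1}{-7}\right)^{2} + 76 = \left(- \frac{1}{7}\right)^{2} + 76 = \frac{1}{49} + 76 = \frac{3725}{49} \approx 76.02$)
$\left(r + F{\left(11 \right)}\right)^{2} = \left(\frac{3725}{49} + \left(-5 + 11\right)\right)^{2} = \left(\frac{3725}{49} + 6\right)^{2} = \left(\frac{4019}{49}\right)^{2} = \frac{16152361}{2401}$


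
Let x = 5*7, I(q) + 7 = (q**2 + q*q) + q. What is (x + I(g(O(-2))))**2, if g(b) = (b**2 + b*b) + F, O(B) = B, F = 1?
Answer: 39601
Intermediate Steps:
g(b) = 1 + 2*b**2 (g(b) = (b**2 + b*b) + 1 = (b**2 + b**2) + 1 = 2*b**2 + 1 = 1 + 2*b**2)
I(q) = -7 + q + 2*q**2 (I(q) = -7 + ((q**2 + q*q) + q) = -7 + ((q**2 + q**2) + q) = -7 + (2*q**2 + q) = -7 + (q + 2*q**2) = -7 + q + 2*q**2)
x = 35
(x + I(g(O(-2))))**2 = (35 + (-7 + (1 + 2*(-2)**2) + 2*(1 + 2*(-2)**2)**2))**2 = (35 + (-7 + (1 + 2*4) + 2*(1 + 2*4)**2))**2 = (35 + (-7 + (1 + 8) + 2*(1 + 8)**2))**2 = (35 + (-7 + 9 + 2*9**2))**2 = (35 + (-7 + 9 + 2*81))**2 = (35 + (-7 + 9 + 162))**2 = (35 + 164)**2 = 199**2 = 39601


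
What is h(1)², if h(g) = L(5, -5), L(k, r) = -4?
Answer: 16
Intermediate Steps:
h(g) = -4
h(1)² = (-4)² = 16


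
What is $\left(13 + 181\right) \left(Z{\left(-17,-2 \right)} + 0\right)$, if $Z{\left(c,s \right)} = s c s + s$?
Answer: $-13580$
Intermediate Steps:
$Z{\left(c,s \right)} = s + c s^{2}$ ($Z{\left(c,s \right)} = c s s + s = c s^{2} + s = s + c s^{2}$)
$\left(13 + 181\right) \left(Z{\left(-17,-2 \right)} + 0\right) = \left(13 + 181\right) \left(- 2 \left(1 - -34\right) + 0\right) = 194 \left(- 2 \left(1 + 34\right) + 0\right) = 194 \left(\left(-2\right) 35 + 0\right) = 194 \left(-70 + 0\right) = 194 \left(-70\right) = -13580$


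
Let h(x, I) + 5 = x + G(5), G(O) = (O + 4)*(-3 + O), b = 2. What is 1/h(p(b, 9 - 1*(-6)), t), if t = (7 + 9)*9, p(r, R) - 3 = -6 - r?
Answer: ⅛ ≈ 0.12500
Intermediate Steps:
p(r, R) = -3 - r (p(r, R) = 3 + (-6 - r) = -3 - r)
G(O) = (-3 + O)*(4 + O) (G(O) = (4 + O)*(-3 + O) = (-3 + O)*(4 + O))
t = 144 (t = 16*9 = 144)
h(x, I) = 13 + x (h(x, I) = -5 + (x + (-12 + 5 + 5²)) = -5 + (x + (-12 + 5 + 25)) = -5 + (x + 18) = -5 + (18 + x) = 13 + x)
1/h(p(b, 9 - 1*(-6)), t) = 1/(13 + (-3 - 1*2)) = 1/(13 + (-3 - 2)) = 1/(13 - 5) = 1/8 = ⅛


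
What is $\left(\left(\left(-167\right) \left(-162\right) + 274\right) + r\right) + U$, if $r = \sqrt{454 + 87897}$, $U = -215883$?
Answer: $-188555 + \sqrt{88351} \approx -1.8826 \cdot 10^{5}$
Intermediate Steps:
$r = \sqrt{88351} \approx 297.24$
$\left(\left(\left(-167\right) \left(-162\right) + 274\right) + r\right) + U = \left(\left(\left(-167\right) \left(-162\right) + 274\right) + \sqrt{88351}\right) - 215883 = \left(\left(27054 + 274\right) + \sqrt{88351}\right) - 215883 = \left(27328 + \sqrt{88351}\right) - 215883 = -188555 + \sqrt{88351}$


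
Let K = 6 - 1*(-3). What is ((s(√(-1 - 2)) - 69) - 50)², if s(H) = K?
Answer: 12100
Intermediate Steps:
K = 9 (K = 6 + 3 = 9)
s(H) = 9
((s(√(-1 - 2)) - 69) - 50)² = ((9 - 69) - 50)² = (-60 - 50)² = (-110)² = 12100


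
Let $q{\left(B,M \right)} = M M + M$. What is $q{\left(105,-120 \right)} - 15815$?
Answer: $-1535$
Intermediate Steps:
$q{\left(B,M \right)} = M + M^{2}$ ($q{\left(B,M \right)} = M^{2} + M = M + M^{2}$)
$q{\left(105,-120 \right)} - 15815 = - 120 \left(1 - 120\right) - 15815 = \left(-120\right) \left(-119\right) - 15815 = 14280 - 15815 = -1535$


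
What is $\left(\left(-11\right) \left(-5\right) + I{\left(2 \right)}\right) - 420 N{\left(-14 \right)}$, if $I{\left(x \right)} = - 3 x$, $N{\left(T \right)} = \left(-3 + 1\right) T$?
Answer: $-11711$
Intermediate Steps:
$N{\left(T \right)} = - 2 T$
$\left(\left(-11\right) \left(-5\right) + I{\left(2 \right)}\right) - 420 N{\left(-14 \right)} = \left(\left(-11\right) \left(-5\right) - 6\right) - 420 \left(\left(-2\right) \left(-14\right)\right) = \left(55 - 6\right) - 11760 = 49 - 11760 = -11711$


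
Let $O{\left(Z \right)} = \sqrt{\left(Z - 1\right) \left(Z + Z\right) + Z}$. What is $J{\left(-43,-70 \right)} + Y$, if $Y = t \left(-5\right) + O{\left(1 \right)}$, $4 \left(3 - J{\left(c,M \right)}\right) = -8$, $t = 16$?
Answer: $-74$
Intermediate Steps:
$J{\left(c,M \right)} = 5$ ($J{\left(c,M \right)} = 3 - -2 = 3 + 2 = 5$)
$O{\left(Z \right)} = \sqrt{Z + 2 Z \left(-1 + Z\right)}$ ($O{\left(Z \right)} = \sqrt{\left(-1 + Z\right) 2 Z + Z} = \sqrt{2 Z \left(-1 + Z\right) + Z} = \sqrt{Z + 2 Z \left(-1 + Z\right)}$)
$Y = -79$ ($Y = 16 \left(-5\right) + \sqrt{1 \left(-1 + 2 \cdot 1\right)} = -80 + \sqrt{1 \left(-1 + 2\right)} = -80 + \sqrt{1 \cdot 1} = -80 + \sqrt{1} = -80 + 1 = -79$)
$J{\left(-43,-70 \right)} + Y = 5 - 79 = -74$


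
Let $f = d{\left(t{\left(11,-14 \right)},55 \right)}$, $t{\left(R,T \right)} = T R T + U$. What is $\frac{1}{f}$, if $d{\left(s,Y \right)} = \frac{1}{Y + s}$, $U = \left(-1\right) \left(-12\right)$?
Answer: $2223$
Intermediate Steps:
$U = 12$
$t{\left(R,T \right)} = 12 + R T^{2}$ ($t{\left(R,T \right)} = T R T + 12 = R T T + 12 = R T^{2} + 12 = 12 + R T^{2}$)
$f = \frac{1}{2223}$ ($f = \frac{1}{55 + \left(12 + 11 \left(-14\right)^{2}\right)} = \frac{1}{55 + \left(12 + 11 \cdot 196\right)} = \frac{1}{55 + \left(12 + 2156\right)} = \frac{1}{55 + 2168} = \frac{1}{2223} \approx 0.00044984$)
$\frac{1}{f} = \frac{1}{\frac{1}{2223}} = 2223$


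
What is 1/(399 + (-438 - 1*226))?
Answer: -1/265 ≈ -0.0037736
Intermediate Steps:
1/(399 + (-438 - 1*226)) = 1/(399 + (-438 - 226)) = 1/(399 - 664) = 1/(-265) = -1/265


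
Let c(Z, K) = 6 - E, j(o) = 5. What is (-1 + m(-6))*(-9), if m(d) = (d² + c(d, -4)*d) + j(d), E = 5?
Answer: -306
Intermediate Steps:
c(Z, K) = 1 (c(Z, K) = 6 - 1*5 = 6 - 5 = 1)
m(d) = 5 + d + d² (m(d) = (d² + 1*d) + 5 = (d² + d) + 5 = (d + d²) + 5 = 5 + d + d²)
(-1 + m(-6))*(-9) = (-1 + (5 - 6 + (-6)²))*(-9) = (-1 + (5 - 6 + 36))*(-9) = (-1 + 35)*(-9) = 34*(-9) = -306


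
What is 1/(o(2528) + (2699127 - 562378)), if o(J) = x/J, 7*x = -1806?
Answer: 1264/2700850607 ≈ 4.6800e-7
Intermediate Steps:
x = -258 (x = (⅐)*(-1806) = -258)
o(J) = -258/J
1/(o(2528) + (2699127 - 562378)) = 1/(-258/2528 + (2699127 - 562378)) = 1/(-258*1/2528 + 2136749) = 1/(-129/1264 + 2136749) = 1/(2700850607/1264) = 1264/2700850607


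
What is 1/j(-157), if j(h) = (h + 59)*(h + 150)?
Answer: 1/686 ≈ 0.0014577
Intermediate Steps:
j(h) = (59 + h)*(150 + h)
1/j(-157) = 1/(8850 + (-157)² + 209*(-157)) = 1/(8850 + 24649 - 32813) = 1/686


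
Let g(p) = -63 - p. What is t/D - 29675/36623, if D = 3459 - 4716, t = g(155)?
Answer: -29317661/46035111 ≈ -0.63685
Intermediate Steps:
t = -218 (t = -63 - 1*155 = -63 - 155 = -218)
D = -1257
t/D - 29675/36623 = -218/(-1257) - 29675/36623 = -218*(-1/1257) - 29675*1/36623 = 218/1257 - 29675/36623 = -29317661/46035111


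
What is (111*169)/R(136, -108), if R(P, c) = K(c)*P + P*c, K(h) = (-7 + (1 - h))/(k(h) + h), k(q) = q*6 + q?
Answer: -337662/264673 ≈ -1.2758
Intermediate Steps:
k(q) = 7*q (k(q) = 6*q + q = 7*q)
K(h) = (-6 - h)/(8*h) (K(h) = (-7 + (1 - h))/(7*h + h) = (-6 - h)/((8*h)) = (-6 - h)*(1/(8*h)) = (-6 - h)/(8*h))
R(P, c) = P*c + P*(-6 - c)/(8*c) (R(P, c) = ((-6 - c)/(8*c))*P + P*c = P*(-6 - c)/(8*c) + P*c = P*c + P*(-6 - c)/(8*c))
(111*169)/R(136, -108) = (111*169)/(((1/8)*136*(-6 - 1*(-108) + 8*(-108)**2)/(-108))) = 18759/(((1/8)*136*(-1/108)*(-6 + 108 + 8*11664))) = 18759/(((1/8)*136*(-1/108)*(-6 + 108 + 93312))) = 18759/(((1/8)*136*(-1/108)*93414)) = 18759/(-264673/18) = 18759*(-18/264673) = -337662/264673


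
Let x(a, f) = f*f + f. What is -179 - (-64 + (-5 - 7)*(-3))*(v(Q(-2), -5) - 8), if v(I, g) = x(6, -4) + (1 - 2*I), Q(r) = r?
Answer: 73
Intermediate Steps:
x(a, f) = f + f² (x(a, f) = f² + f = f + f²)
v(I, g) = 13 - 2*I (v(I, g) = -4*(1 - 4) + (1 - 2*I) = -4*(-3) + (1 - 2*I) = 12 + (1 - 2*I) = 13 - 2*I)
-179 - (-64 + (-5 - 7)*(-3))*(v(Q(-2), -5) - 8) = -179 - (-64 + (-5 - 7)*(-3))*((13 - 2*(-2)) - 8) = -179 - (-64 - 12*(-3))*((13 + 4) - 8) = -179 - (-64 + 36)*(17 - 8) = -179 - (-28)*9 = -179 - 1*(-252) = -179 + 252 = 73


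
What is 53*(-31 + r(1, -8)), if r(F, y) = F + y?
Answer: -2014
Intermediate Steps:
53*(-31 + r(1, -8)) = 53*(-31 + (1 - 8)) = 53*(-31 - 7) = 53*(-38) = -2014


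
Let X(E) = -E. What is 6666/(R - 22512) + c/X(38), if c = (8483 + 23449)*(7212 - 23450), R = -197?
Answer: 5887442288118/431471 ≈ 1.3645e+7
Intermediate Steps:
c = -518511816 (c = 31932*(-16238) = -518511816)
6666/(R - 22512) + c/X(38) = 6666/(-197 - 22512) - 518511816/((-1*38)) = 6666/(-22709) - 518511816/(-38) = 6666*(-1/22709) - 518511816*(-1/38) = -6666/22709 + 259255908/19 = 5887442288118/431471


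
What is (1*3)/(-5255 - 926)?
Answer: -3/6181 ≈ -0.00048536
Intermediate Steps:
(1*3)/(-5255 - 926) = 3/(-6181) = -1/6181*3 = -3/6181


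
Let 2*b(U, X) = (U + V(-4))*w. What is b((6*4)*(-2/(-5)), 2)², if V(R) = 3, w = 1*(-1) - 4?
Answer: 3969/4 ≈ 992.25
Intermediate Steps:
w = -5 (w = -1 - 4 = -5)
b(U, X) = -15/2 - 5*U/2 (b(U, X) = ((U + 3)*(-5))/2 = ((3 + U)*(-5))/2 = (-15 - 5*U)/2 = -15/2 - 5*U/2)
b((6*4)*(-2/(-5)), 2)² = (-15/2 - 5*6*4*(-2/(-5))/2)² = (-15/2 - 60*(-2*(-⅕)))² = (-15/2 - 60*2/5)² = (-15/2 - 5/2*48/5)² = (-15/2 - 24)² = (-63/2)² = 3969/4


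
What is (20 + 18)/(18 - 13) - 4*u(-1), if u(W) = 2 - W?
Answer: -22/5 ≈ -4.4000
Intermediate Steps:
(20 + 18)/(18 - 13) - 4*u(-1) = (20 + 18)/(18 - 13) - 4*(2 - 1*(-1)) = 38/5 - 4*(2 + 1) = 38*(1/5) - 4*3 = 38/5 - 12 = -22/5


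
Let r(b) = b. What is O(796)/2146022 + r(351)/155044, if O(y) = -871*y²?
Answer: -42782428762931/166363917484 ≈ -257.16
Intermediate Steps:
O(796)/2146022 + r(351)/155044 = -871*796²/2146022 + 351/155044 = -871*633616*(1/2146022) + 351*(1/155044) = -551879536*1/2146022 + 351/155044 = -275939768/1073011 + 351/155044 = -42782428762931/166363917484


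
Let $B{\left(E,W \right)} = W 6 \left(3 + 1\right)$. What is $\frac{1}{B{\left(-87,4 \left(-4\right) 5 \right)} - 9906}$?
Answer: $- \frac{1}{11826} \approx -8.4559 \cdot 10^{-5}$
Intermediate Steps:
$B{\left(E,W \right)} = 24 W$ ($B{\left(E,W \right)} = 6 W 4 = 24 W$)
$\frac{1}{B{\left(-87,4 \left(-4\right) 5 \right)} - 9906} = \frac{1}{24 \cdot 4 \left(-4\right) 5 - 9906} = \frac{1}{24 \left(\left(-16\right) 5\right) - 9906} = \frac{1}{24 \left(-80\right) - 9906} = \frac{1}{-1920 - 9906} = \frac{1}{-11826} = - \frac{1}{11826}$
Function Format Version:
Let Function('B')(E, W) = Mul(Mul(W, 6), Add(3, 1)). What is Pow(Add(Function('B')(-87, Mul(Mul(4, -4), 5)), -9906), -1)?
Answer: Rational(-1, 11826) ≈ -8.4559e-5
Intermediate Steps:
Function('B')(E, W) = Mul(24, W) (Function('B')(E, W) = Mul(Mul(6, W), 4) = Mul(24, W))
Pow(Add(Function('B')(-87, Mul(Mul(4, -4), 5)), -9906), -1) = Pow(Add(Mul(24, Mul(Mul(4, -4), 5)), -9906), -1) = Pow(Add(Mul(24, Mul(-16, 5)), -9906), -1) = Pow(Add(Mul(24, -80), -9906), -1) = Pow(Add(-1920, -9906), -1) = Pow(-11826, -1) = Rational(-1, 11826)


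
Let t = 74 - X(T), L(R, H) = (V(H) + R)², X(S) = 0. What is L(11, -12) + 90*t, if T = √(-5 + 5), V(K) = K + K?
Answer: 6829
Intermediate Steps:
V(K) = 2*K
T = 0 (T = √0 = 0)
L(R, H) = (R + 2*H)² (L(R, H) = (2*H + R)² = (R + 2*H)²)
t = 74 (t = 74 - 1*0 = 74 + 0 = 74)
L(11, -12) + 90*t = (11 + 2*(-12))² + 90*74 = (11 - 24)² + 6660 = (-13)² + 6660 = 169 + 6660 = 6829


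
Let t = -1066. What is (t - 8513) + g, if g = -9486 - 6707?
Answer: -25772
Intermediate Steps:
g = -16193
(t - 8513) + g = (-1066 - 8513) - 16193 = -9579 - 16193 = -25772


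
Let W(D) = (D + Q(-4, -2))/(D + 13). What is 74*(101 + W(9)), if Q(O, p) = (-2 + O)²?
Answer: 83879/11 ≈ 7625.4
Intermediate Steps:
W(D) = (36 + D)/(13 + D) (W(D) = (D + (-2 - 4)²)/(D + 13) = (D + (-6)²)/(13 + D) = (D + 36)/(13 + D) = (36 + D)/(13 + D))
74*(101 + W(9)) = 74*(101 + (36 + 9)/(13 + 9)) = 74*(101 + 45/22) = 74*(2267/22) = 83879/11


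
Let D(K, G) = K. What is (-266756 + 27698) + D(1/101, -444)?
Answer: -24144857/101 ≈ -2.3906e+5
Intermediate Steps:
(-266756 + 27698) + D(1/101, -444) = (-266756 + 27698) + 1/101 = -239058 + 1/101 = -24144857/101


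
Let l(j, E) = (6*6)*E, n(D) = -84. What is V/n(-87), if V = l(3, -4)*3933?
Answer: 47196/7 ≈ 6742.3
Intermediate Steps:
l(j, E) = 36*E
V = -566352 (V = (36*(-4))*3933 = -144*3933 = -566352)
V/n(-87) = -566352/(-84) = -566352*(-1/84) = 47196/7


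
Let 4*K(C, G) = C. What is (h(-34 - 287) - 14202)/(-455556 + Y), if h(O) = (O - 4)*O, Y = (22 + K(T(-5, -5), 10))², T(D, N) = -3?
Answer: -1441968/7281671 ≈ -0.19803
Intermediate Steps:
K(C, G) = C/4
Y = 7225/16 (Y = (22 + (¼)*(-3))² = (22 - ¾)² = (85/4)² = 7225/16 ≈ 451.56)
h(O) = O*(-4 + O) (h(O) = (-4 + O)*O = O*(-4 + O))
(h(-34 - 287) - 14202)/(-455556 + Y) = ((-34 - 287)*(-4 + (-34 - 287)) - 14202)/(-455556 + 7225/16) = (-321*(-4 - 321) - 14202)/(-7281671/16) = (-321*(-325) - 14202)*(-16/7281671) = (104325 - 14202)*(-16/7281671) = 90123*(-16/7281671) = -1441968/7281671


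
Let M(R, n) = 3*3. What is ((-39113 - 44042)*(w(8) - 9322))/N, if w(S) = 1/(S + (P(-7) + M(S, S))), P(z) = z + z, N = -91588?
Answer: -332204225/39252 ≈ -8463.4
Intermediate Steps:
P(z) = 2*z
M(R, n) = 9
w(S) = 1/(-5 + S) (w(S) = 1/(S + (2*(-7) + 9)) = 1/(S + (-14 + 9)) = 1/(S - 5) = 1/(-5 + S))
((-39113 - 44042)*(w(8) - 9322))/N = ((-39113 - 44042)*(1/(-5 + 8) - 9322))/(-91588) = -83155*(1/3 - 9322)*(-1/91588) = -83155*(-27965/3)*(-1/91588) = (2325429575/3)*(-1/91588) = -332204225/39252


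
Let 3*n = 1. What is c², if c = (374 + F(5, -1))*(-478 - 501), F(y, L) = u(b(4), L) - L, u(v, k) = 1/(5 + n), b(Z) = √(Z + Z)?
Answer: 34538388501969/256 ≈ 1.3492e+11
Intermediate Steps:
n = ⅓ (n = (⅓)*1 = ⅓ ≈ 0.33333)
b(Z) = √2*√Z (b(Z) = √(2*Z) = √2*√Z)
u(v, k) = 3/16 (u(v, k) = 1/(5 + ⅓) = 1/(16/3) = 3/16)
F(y, L) = 3/16 - L
c = -5876937/16 (c = (374 + (3/16 - 1*(-1)))*(-478 - 501) = (374 + (3/16 + 1))*(-979) = (374 + 19/16)*(-979) = (6003/16)*(-979) = -5876937/16 ≈ -3.6731e+5)
c² = (-5876937/16)² = 34538388501969/256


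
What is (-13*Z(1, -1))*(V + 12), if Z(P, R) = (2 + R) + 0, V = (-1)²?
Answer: -169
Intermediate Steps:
V = 1
Z(P, R) = 2 + R
(-13*Z(1, -1))*(V + 12) = (-13*(2 - 1))*(1 + 12) = -13*1*13 = -13*13 = -169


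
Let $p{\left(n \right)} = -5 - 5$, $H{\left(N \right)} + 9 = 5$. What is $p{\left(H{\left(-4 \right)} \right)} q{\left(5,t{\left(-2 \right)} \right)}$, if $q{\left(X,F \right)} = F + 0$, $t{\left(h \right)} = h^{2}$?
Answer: $-40$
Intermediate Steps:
$H{\left(N \right)} = -4$ ($H{\left(N \right)} = -9 + 5 = -4$)
$p{\left(n \right)} = -10$
$q{\left(X,F \right)} = F$
$p{\left(H{\left(-4 \right)} \right)} q{\left(5,t{\left(-2 \right)} \right)} = - 10 \left(-2\right)^{2} = \left(-10\right) 4 = -40$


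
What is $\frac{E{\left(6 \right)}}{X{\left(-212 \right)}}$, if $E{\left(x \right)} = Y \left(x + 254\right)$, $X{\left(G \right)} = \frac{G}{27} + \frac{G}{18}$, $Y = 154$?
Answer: $- \frac{108108}{53} \approx -2039.8$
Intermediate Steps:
$X{\left(G \right)} = \frac{5 G}{54}$ ($X{\left(G \right)} = G \frac{1}{27} + G \frac{1}{18} = \frac{G}{27} + \frac{G}{18} = \frac{5 G}{54}$)
$E{\left(x \right)} = 39116 + 154 x$ ($E{\left(x \right)} = 154 \left(x + 254\right) = 154 \left(254 + x\right) = 39116 + 154 x$)
$\frac{E{\left(6 \right)}}{X{\left(-212 \right)}} = \frac{39116 + 154 \cdot 6}{\frac{5}{54} \left(-212\right)} = \frac{39116 + 924}{- \frac{530}{27}} = 40040 \left(- \frac{27}{530}\right) = - \frac{108108}{53}$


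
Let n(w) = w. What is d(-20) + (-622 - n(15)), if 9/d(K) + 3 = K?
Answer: -14660/23 ≈ -637.39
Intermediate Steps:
d(K) = 9/(-3 + K)
d(-20) + (-622 - n(15)) = 9/(-3 - 20) + (-622 - 1*15) = 9/(-23) + (-622 - 15) = 9*(-1/23) - 637 = -9/23 - 637 = -14660/23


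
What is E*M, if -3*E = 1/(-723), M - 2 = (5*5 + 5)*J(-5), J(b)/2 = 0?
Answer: 2/2169 ≈ 0.00092208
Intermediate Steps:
J(b) = 0 (J(b) = 2*0 = 0)
M = 2 (M = 2 + (5*5 + 5)*0 = 2 + (25 + 5)*0 = 2 + 30*0 = 2 + 0 = 2)
E = 1/2169 (E = -⅓/(-723) = -⅓*(-1/723) = 1/2169 ≈ 0.00046104)
E*M = (1/2169)*2 = 2/2169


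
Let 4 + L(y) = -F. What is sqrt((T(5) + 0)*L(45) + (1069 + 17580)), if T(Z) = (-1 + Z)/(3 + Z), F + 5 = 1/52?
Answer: sqrt(50428222)/52 ≈ 136.56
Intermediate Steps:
F = -259/52 (F = -5 + 1/52 = -259/52 ≈ -4.9808)
T(Z) = (-1 + Z)/(3 + Z)
L(y) = 51/52 (L(y) = -4 - 1*(-259/52) = -4 + 259/52 = 51/52)
sqrt((T(5) + 0)*L(45) + (1069 + 17580)) = sqrt(((-1 + 5)/(3 + 5) + 0)*(51/52) + (1069 + 17580)) = sqrt((4/8 + 0)*(51/52) + 18649) = sqrt(((1/8)*4 + 0)*(51/52) + 18649) = sqrt((1/2 + 0)*(51/52) + 18649) = sqrt((1/2)*(51/52) + 18649) = sqrt(51/104 + 18649) = sqrt(1939547/104) = sqrt(50428222)/52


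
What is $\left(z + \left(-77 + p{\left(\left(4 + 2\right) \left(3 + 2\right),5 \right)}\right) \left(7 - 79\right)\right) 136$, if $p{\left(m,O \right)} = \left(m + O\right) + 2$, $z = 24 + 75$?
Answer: $405144$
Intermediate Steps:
$z = 99$
$p{\left(m,O \right)} = 2 + O + m$ ($p{\left(m,O \right)} = \left(O + m\right) + 2 = 2 + O + m$)
$\left(z + \left(-77 + p{\left(\left(4 + 2\right) \left(3 + 2\right),5 \right)}\right) \left(7 - 79\right)\right) 136 = \left(99 + \left(-77 + \left(2 + 5 + \left(4 + 2\right) \left(3 + 2\right)\right)\right) \left(7 - 79\right)\right) 136 = \left(99 + \left(-77 + \left(2 + 5 + 6 \cdot 5\right)\right) \left(-72\right)\right) 136 = \left(99 + \left(-77 + \left(2 + 5 + 30\right)\right) \left(-72\right)\right) 136 = \left(99 + \left(-77 + 37\right) \left(-72\right)\right) 136 = \left(99 - -2880\right) 136 = \left(99 + 2880\right) 136 = 2979 \cdot 136 = 405144$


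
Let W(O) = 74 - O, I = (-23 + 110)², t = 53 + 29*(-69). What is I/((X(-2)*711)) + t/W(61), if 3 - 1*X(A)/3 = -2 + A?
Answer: -3220799/21567 ≈ -149.34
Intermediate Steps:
X(A) = 15 - 3*A (X(A) = 9 - 3*(-2 + A) = 9 + (6 - 3*A) = 15 - 3*A)
t = -1948 (t = 53 - 2001 = -1948)
I = 7569 (I = 87² = 7569)
I/((X(-2)*711)) + t/W(61) = 7569/(((15 - 3*(-2))*711)) - 1948/(74 - 1*61) = 7569/(((15 + 6)*711)) - 1948/(74 - 61) = 7569/((21*711)) - 1948/13 = 7569/14931 - 1948*1/13 = 7569*(1/14931) - 1948/13 = 841/1659 - 1948/13 = -3220799/21567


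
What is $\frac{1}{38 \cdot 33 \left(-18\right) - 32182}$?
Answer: $- \frac{1}{54754} \approx -1.8263 \cdot 10^{-5}$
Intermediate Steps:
$\frac{1}{38 \cdot 33 \left(-18\right) - 32182} = \frac{1}{1254 \left(-18\right) - 32182} = \frac{1}{-22572 - 32182} = \frac{1}{-54754} = - \frac{1}{54754}$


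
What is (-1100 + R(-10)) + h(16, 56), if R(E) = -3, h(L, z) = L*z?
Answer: -207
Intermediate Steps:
(-1100 + R(-10)) + h(16, 56) = (-1100 - 3) + 16*56 = -1103 + 896 = -207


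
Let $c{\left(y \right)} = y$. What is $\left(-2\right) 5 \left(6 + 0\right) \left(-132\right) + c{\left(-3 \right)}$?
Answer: $7917$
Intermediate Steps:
$\left(-2\right) 5 \left(6 + 0\right) \left(-132\right) + c{\left(-3 \right)} = \left(-2\right) 5 \left(6 + 0\right) \left(-132\right) - 3 = \left(-10\right) 6 \left(-132\right) - 3 = \left(-60\right) \left(-132\right) - 3 = 7920 - 3 = 7917$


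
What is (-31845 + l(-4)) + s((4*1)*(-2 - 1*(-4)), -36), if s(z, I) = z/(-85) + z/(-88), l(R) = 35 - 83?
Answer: -29820128/935 ≈ -31893.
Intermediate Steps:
l(R) = -48
s(z, I) = -173*z/7480 (s(z, I) = z*(-1/85) + z*(-1/88) = -z/85 - z/88 = -173*z/7480)
(-31845 + l(-4)) + s((4*1)*(-2 - 1*(-4)), -36) = (-31845 - 48) - 173*4*1*(-2 - 1*(-4))/7480 = -31893 - 173*(-2 + 4)/1870 = -31893 - 173*2/1870 = -31893 - 173/7480*8 = -31893 - 173/935 = -29820128/935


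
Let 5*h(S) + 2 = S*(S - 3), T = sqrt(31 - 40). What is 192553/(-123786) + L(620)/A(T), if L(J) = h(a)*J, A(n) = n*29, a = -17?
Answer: -192553/123786 - 41912*I/87 ≈ -1.5555 - 481.75*I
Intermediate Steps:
T = 3*I (T = sqrt(-9) = 3*I ≈ 3.0*I)
h(S) = -2/5 + S*(-3 + S)/5 (h(S) = -2/5 + (S*(S - 3))/5 = -2/5 + (S*(-3 + S))/5 = -2/5 + S*(-3 + S)/5)
A(n) = 29*n
L(J) = 338*J/5 (L(J) = (-2/5 - 3/5*(-17) + (1/5)*(-17)**2)*J = (-2/5 + 51/5 + (1/5)*289)*J = (-2/5 + 51/5 + 289/5)*J = 338*J/5)
192553/(-123786) + L(620)/A(T) = 192553/(-123786) + ((338/5)*620)/((29*(3*I))) = 192553*(-1/123786) + 41912/((87*I)) = -192553/123786 + 41912*(-I/87) = -192553/123786 - 41912*I/87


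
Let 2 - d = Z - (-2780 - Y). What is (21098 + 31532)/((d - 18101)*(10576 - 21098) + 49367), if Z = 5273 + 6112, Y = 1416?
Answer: 52630/354430327 ≈ 0.00014849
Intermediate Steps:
Z = 11385
d = -15579 (d = 2 - (11385 - (-2780 - 1*1416)) = 2 - (11385 - (-2780 - 1416)) = 2 - (11385 - 1*(-4196)) = 2 - (11385 + 4196) = 2 - 1*15581 = 2 - 15581 = -15579)
(21098 + 31532)/((d - 18101)*(10576 - 21098) + 49367) = (21098 + 31532)/((-15579 - 18101)*(10576 - 21098) + 49367) = 52630/(-33680*(-10522) + 49367) = 52630/(354380960 + 49367) = 52630/354430327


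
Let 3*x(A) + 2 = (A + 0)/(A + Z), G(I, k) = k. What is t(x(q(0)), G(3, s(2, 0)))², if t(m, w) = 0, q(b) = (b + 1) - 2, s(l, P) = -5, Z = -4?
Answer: 0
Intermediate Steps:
q(b) = -1 + b (q(b) = (1 + b) - 2 = -1 + b)
x(A) = -⅔ + A/(3*(-4 + A)) (x(A) = -⅔ + ((A + 0)/(A - 4))/3 = -⅔ + (A/(-4 + A))/3 = -⅔ + A/(3*(-4 + A)))
t(x(q(0)), G(3, s(2, 0)))² = 0² = 0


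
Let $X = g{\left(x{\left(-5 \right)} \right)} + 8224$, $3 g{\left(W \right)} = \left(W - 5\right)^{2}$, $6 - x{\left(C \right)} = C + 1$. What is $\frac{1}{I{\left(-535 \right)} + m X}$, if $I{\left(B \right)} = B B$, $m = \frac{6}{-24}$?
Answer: $\frac{12}{3410003} \approx 3.5191 \cdot 10^{-6}$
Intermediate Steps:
$x{\left(C \right)} = 5 - C$ ($x{\left(C \right)} = 6 - \left(C + 1\right) = 6 - \left(1 + C\right) = 5 - C$)
$m = - \frac{1}{4}$ ($m = 6 \left(- \frac{1}{24}\right) = - \frac{1}{4} \approx -0.25$)
$g{\left(W \right)} = \frac{\left(-5 + W\right)^{2}}{3}$ ($g{\left(W \right)} = \frac{\left(W - 5\right)^{2}}{3} = \frac{\left(-5 + W\right)^{2}}{3}$)
$I{\left(B \right)} = B^{2}$
$X = \frac{24697}{3}$ ($X = \frac{\left(-5 + \left(5 - -5\right)\right)^{2}}{3} + 8224 = \frac{\left(-5 + \left(5 + 5\right)\right)^{2}}{3} + 8224 = \frac{\left(-5 + 10\right)^{2}}{3} + 8224 = \frac{5^{2}}{3} + 8224 = \frac{1}{3} \cdot 25 + 8224 = \frac{25}{3} + 8224 = \frac{24697}{3} \approx 8232.3$)
$\frac{1}{I{\left(-535 \right)} + m X} = \frac{1}{\left(-535\right)^{2} - \frac{24697}{12}} = \frac{1}{286225 - \frac{24697}{12}} = \frac{1}{\frac{3410003}{12}} = \frac{12}{3410003}$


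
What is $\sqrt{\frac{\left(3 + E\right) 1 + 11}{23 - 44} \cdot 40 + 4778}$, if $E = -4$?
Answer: $\frac{\sqrt{2098698}}{21} \approx 68.985$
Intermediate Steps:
$\sqrt{\frac{\left(3 + E\right) 1 + 11}{23 - 44} \cdot 40 + 4778} = \sqrt{\frac{\left(3 - 4\right) 1 + 11}{23 - 44} \cdot 40 + 4778} = \sqrt{\frac{\left(-1\right) 1 + 11}{-21} \cdot 40 + 4778} = \sqrt{\left(-1 + 11\right) \left(- \frac{1}{21}\right) 40 + 4778} = \sqrt{10 \left(- \frac{1}{21}\right) 40 + 4778} = \sqrt{\left(- \frac{10}{21}\right) 40 + 4778} = \sqrt{- \frac{400}{21} + 4778} = \sqrt{\frac{99938}{21}} = \frac{\sqrt{2098698}}{21}$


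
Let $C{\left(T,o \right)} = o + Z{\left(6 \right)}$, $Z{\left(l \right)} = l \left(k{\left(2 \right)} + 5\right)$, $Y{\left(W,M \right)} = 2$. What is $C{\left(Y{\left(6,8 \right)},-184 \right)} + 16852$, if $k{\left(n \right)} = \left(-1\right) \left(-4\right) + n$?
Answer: $16734$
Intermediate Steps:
$k{\left(n \right)} = 4 + n$
$Z{\left(l \right)} = 11 l$ ($Z{\left(l \right)} = l \left(\left(4 + 2\right) + 5\right) = l \left(6 + 5\right) = l 11 = 11 l$)
$C{\left(T,o \right)} = 66 + o$ ($C{\left(T,o \right)} = o + 11 \cdot 6 = o + 66 = 66 + o$)
$C{\left(Y{\left(6,8 \right)},-184 \right)} + 16852 = \left(66 - 184\right) + 16852 = -118 + 16852 = 16734$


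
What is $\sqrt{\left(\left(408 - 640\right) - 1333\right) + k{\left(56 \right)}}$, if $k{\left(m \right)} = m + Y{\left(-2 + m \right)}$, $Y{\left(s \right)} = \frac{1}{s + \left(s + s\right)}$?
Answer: $\frac{i \sqrt{488914}}{18} \approx 38.846 i$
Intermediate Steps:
$Y{\left(s \right)} = \frac{1}{3 s}$ ($Y{\left(s \right)} = \frac{1}{s + 2 s} = \frac{1}{3 s}$)
$k{\left(m \right)} = m + \frac{1}{3 \left(-2 + m\right)}$
$\sqrt{\left(\left(408 - 640\right) - 1333\right) + k{\left(56 \right)}} = \sqrt{\left(\left(408 - 640\right) - 1333\right) + \frac{\frac{1}{3} + 56 \left(-2 + 56\right)}{-2 + 56}} = \sqrt{\left(-232 - 1333\right) + \frac{\frac{1}{3} + 56 \cdot 54}{54}} = \sqrt{-1565 + \frac{\frac{1}{3} + 3024}{54}} = \sqrt{-1565 + \frac{1}{54} \cdot \frac{9073}{3}} = \sqrt{-1565 + \frac{9073}{162}} = \sqrt{- \frac{244457}{162}} = \frac{i \sqrt{488914}}{18}$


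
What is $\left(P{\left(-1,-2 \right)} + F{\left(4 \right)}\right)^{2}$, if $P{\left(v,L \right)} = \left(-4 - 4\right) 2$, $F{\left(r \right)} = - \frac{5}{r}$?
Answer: $\frac{4761}{16} \approx 297.56$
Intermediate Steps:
$P{\left(v,L \right)} = -16$ ($P{\left(v,L \right)} = \left(-8\right) 2 = -16$)
$\left(P{\left(-1,-2 \right)} + F{\left(4 \right)}\right)^{2} = \left(-16 - \frac{5}{4}\right)^{2} = \left(- \frac{69}{4}\right)^{2} = \frac{4761}{16}$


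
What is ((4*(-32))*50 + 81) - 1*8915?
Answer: -15234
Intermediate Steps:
((4*(-32))*50 + 81) - 1*8915 = (-128*50 + 81) - 8915 = (-6400 + 81) - 8915 = -6319 - 8915 = -15234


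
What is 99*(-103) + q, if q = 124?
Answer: -10073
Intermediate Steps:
99*(-103) + q = 99*(-103) + 124 = -10197 + 124 = -10073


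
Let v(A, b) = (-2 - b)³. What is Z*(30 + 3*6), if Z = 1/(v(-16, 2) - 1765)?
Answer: -48/1829 ≈ -0.026244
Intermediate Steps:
Z = -1/1829 (Z = 1/(-(2 + 2)³ - 1765) = 1/(-1*4³ - 1765) = 1/(-1*64 - 1765) = 1/(-64 - 1765) = 1/(-1829) = -1/1829 ≈ -0.00054675)
Z*(30 + 3*6) = -(30 + 3*6)/1829 = -(30 + 18)/1829 = -1/1829*48 = -48/1829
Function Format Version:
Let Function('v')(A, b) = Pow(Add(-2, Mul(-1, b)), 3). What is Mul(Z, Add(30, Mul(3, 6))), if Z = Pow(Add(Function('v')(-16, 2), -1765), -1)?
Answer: Rational(-48, 1829) ≈ -0.026244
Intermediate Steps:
Z = Rational(-1, 1829) (Z = Pow(Add(Mul(-1, Pow(Add(2, 2), 3)), -1765), -1) = Pow(Add(Mul(-1, Pow(4, 3)), -1765), -1) = Pow(Add(Mul(-1, 64), -1765), -1) = Pow(Add(-64, -1765), -1) = Pow(-1829, -1) = Rational(-1, 1829) ≈ -0.00054675)
Mul(Z, Add(30, Mul(3, 6))) = Mul(Rational(-1, 1829), Add(30, Mul(3, 6))) = Mul(Rational(-1, 1829), Add(30, 18)) = Mul(Rational(-1, 1829), 48) = Rational(-48, 1829)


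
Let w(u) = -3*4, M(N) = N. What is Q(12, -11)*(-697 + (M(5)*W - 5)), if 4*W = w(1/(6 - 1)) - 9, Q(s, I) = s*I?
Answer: 96129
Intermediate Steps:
w(u) = -12
Q(s, I) = I*s
W = -21/4 (W = (-12 - 9)/4 = (1/4)*(-21) = -21/4 ≈ -5.2500)
Q(12, -11)*(-697 + (M(5)*W - 5)) = (-11*12)*(-697 + (5*(-21/4) - 5)) = -132*(-697 + (-105/4 - 5)) = -132*(-697 - 125/4) = -132*(-2913/4) = 96129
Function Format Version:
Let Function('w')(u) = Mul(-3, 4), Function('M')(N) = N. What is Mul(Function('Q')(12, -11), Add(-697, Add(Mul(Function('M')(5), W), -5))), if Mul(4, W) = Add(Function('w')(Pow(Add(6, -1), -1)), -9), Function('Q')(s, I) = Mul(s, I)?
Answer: 96129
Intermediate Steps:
Function('w')(u) = -12
Function('Q')(s, I) = Mul(I, s)
W = Rational(-21, 4) (W = Mul(Rational(1, 4), Add(-12, -9)) = Mul(Rational(1, 4), -21) = Rational(-21, 4) ≈ -5.2500)
Mul(Function('Q')(12, -11), Add(-697, Add(Mul(Function('M')(5), W), -5))) = Mul(Mul(-11, 12), Add(-697, Add(Mul(5, Rational(-21, 4)), -5))) = Mul(-132, Add(-697, Add(Rational(-105, 4), -5))) = Mul(-132, Add(-697, Rational(-125, 4))) = Mul(-132, Rational(-2913, 4)) = 96129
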